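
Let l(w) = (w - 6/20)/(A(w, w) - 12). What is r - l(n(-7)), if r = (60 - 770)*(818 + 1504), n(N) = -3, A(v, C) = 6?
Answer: -32972411/20 ≈ -1.6486e+6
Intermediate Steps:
l(w) = 1/20 - w/6 (l(w) = (w - 6/20)/(6 - 12) = (w - 6*1/20)/(-6) = (w - 3/10)*(-⅙) = (-3/10 + w)*(-⅙) = 1/20 - w/6)
r = -1648620 (r = -710*2322 = -1648620)
r - l(n(-7)) = -1648620 - (1/20 - ⅙*(-3)) = -1648620 - (1/20 + ½) = -1648620 - 1*11/20 = -1648620 - 11/20 = -32972411/20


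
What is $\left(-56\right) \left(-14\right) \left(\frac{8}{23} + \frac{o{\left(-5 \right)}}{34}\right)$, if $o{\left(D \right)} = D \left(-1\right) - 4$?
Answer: $\frac{115640}{391} \approx 295.75$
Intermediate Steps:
$o{\left(D \right)} = -4 - D$ ($o{\left(D \right)} = - D - 4 = -4 - D$)
$\left(-56\right) \left(-14\right) \left(\frac{8}{23} + \frac{o{\left(-5 \right)}}{34}\right) = \left(-56\right) \left(-14\right) \left(\frac{8}{23} + \frac{-4 - -5}{34}\right) = 784 \left(8 \cdot \frac{1}{23} + \left(-4 + 5\right) \frac{1}{34}\right) = 784 \left(\frac{8}{23} + 1 \cdot \frac{1}{34}\right) = 784 \left(\frac{8}{23} + \frac{1}{34}\right) = 784 \cdot \frac{295}{782} = \frac{115640}{391}$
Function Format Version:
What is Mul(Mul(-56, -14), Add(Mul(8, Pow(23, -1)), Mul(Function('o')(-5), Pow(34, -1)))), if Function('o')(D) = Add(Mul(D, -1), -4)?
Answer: Rational(115640, 391) ≈ 295.75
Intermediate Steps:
Function('o')(D) = Add(-4, Mul(-1, D)) (Function('o')(D) = Add(Mul(-1, D), -4) = Add(-4, Mul(-1, D)))
Mul(Mul(-56, -14), Add(Mul(8, Pow(23, -1)), Mul(Function('o')(-5), Pow(34, -1)))) = Mul(Mul(-56, -14), Add(Mul(8, Pow(23, -1)), Mul(Add(-4, Mul(-1, -5)), Pow(34, -1)))) = Mul(784, Add(Mul(8, Rational(1, 23)), Mul(Add(-4, 5), Rational(1, 34)))) = Mul(784, Add(Rational(8, 23), Mul(1, Rational(1, 34)))) = Mul(784, Add(Rational(8, 23), Rational(1, 34))) = Mul(784, Rational(295, 782)) = Rational(115640, 391)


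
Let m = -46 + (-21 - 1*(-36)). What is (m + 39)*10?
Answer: 80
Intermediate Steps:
m = -31 (m = -46 + (-21 + 36) = -46 + 15 = -31)
(m + 39)*10 = (-31 + 39)*10 = 8*10 = 80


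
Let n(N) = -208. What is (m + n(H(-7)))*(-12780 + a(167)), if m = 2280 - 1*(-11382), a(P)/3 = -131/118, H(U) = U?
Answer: -10147228791/59 ≈ -1.7199e+8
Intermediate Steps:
a(P) = -393/118 (a(P) = 3*(-131/118) = -393/118)
m = 13662 (m = 2280 + 11382 = 13662)
(m + n(H(-7)))*(-12780 + a(167)) = (13662 - 208)*(-12780 - 393/118) = 13454*(-1508433/118) = -10147228791/59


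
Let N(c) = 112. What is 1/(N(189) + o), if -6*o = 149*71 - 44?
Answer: -6/9863 ≈ -0.00060833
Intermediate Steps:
o = -10535/6 (o = -(149*71 - 44)/6 = -(10579 - 44)/6 = -⅙*10535 = -10535/6 ≈ -1755.8)
1/(N(189) + o) = 1/(112 - 10535/6) = 1/(-9863/6) = -6/9863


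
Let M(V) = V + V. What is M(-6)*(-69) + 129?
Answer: 957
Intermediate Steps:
M(V) = 2*V
M(-6)*(-69) + 129 = (2*(-6))*(-69) + 129 = -12*(-69) + 129 = 828 + 129 = 957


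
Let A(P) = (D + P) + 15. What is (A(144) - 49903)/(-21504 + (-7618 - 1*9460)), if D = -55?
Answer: 49799/38582 ≈ 1.2907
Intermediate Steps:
A(P) = -40 + P (A(P) = (-55 + P) + 15 = -40 + P)
(A(144) - 49903)/(-21504 + (-7618 - 1*9460)) = ((-40 + 144) - 49903)/(-21504 + (-7618 - 1*9460)) = (104 - 49903)/(-21504 + (-7618 - 9460)) = -49799/(-21504 - 17078) = -49799/(-38582) = -49799*(-1/38582) = 49799/38582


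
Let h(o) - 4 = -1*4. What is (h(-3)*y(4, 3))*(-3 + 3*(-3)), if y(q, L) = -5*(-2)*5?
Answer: 0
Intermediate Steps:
h(o) = 0 (h(o) = 4 - 1*4 = 4 - 4 = 0)
y(q, L) = 50 (y(q, L) = 10*5 = 50)
(h(-3)*y(4, 3))*(-3 + 3*(-3)) = (0*50)*(-3 + 3*(-3)) = 0*(-3 - 9) = 0*(-12) = 0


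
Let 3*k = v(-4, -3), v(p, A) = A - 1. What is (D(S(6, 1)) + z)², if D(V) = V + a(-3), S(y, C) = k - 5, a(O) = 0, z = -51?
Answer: 29584/9 ≈ 3287.1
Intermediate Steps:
v(p, A) = -1 + A
k = -4/3 (k = (-1 - 3)/3 = (⅓)*(-4) = -4/3 ≈ -1.3333)
S(y, C) = -19/3 (S(y, C) = -4/3 - 5 = -19/3)
D(V) = V (D(V) = V + 0 = V)
(D(S(6, 1)) + z)² = (-19/3 - 51)² = (-172/3)² = 29584/9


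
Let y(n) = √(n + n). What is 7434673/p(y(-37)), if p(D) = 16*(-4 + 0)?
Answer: -7434673/64 ≈ -1.1617e+5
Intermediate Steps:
y(n) = √2*√n (y(n) = √(2*n) = √2*√n)
p(D) = -64 (p(D) = 16*(-4) = -64)
7434673/p(y(-37)) = 7434673/(-64) = 7434673*(-1/64) = -7434673/64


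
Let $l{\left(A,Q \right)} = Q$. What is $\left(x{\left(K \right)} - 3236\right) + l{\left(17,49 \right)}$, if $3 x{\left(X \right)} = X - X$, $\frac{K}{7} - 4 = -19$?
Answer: $-3187$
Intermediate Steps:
$K = -105$ ($K = 28 + 7 \left(-19\right) = 28 - 133 = -105$)
$x{\left(X \right)} = 0$ ($x{\left(X \right)} = \frac{X - X}{3} = \frac{1}{3} \cdot 0 = 0$)
$\left(x{\left(K \right)} - 3236\right) + l{\left(17,49 \right)} = \left(0 - 3236\right) + 49 = -3236 + 49 = -3187$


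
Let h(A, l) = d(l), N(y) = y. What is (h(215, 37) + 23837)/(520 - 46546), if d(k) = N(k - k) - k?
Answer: -11900/23013 ≈ -0.51710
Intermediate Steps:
d(k) = -k (d(k) = (k - k) - k = 0 - k = -k)
h(A, l) = -l
(h(215, 37) + 23837)/(520 - 46546) = (-1*37 + 23837)/(520 - 46546) = (-37 + 23837)/(-46026) = 23800*(-1/46026) = -11900/23013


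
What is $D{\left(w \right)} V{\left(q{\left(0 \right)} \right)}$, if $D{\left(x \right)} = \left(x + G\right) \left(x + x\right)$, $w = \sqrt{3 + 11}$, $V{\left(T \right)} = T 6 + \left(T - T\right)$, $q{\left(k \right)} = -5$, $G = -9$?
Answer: $-840 + 540 \sqrt{14} \approx 1180.5$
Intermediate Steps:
$V{\left(T \right)} = 6 T$ ($V{\left(T \right)} = 6 T + 0 = 6 T$)
$w = \sqrt{14} \approx 3.7417$
$D{\left(x \right)} = 2 x \left(-9 + x\right)$ ($D{\left(x \right)} = \left(x - 9\right) \left(x + x\right) = \left(-9 + x\right) 2 x = 2 x \left(-9 + x\right)$)
$D{\left(w \right)} V{\left(q{\left(0 \right)} \right)} = 2 \sqrt{14} \left(-9 + \sqrt{14}\right) 6 \left(-5\right) = 2 \sqrt{14} \left(-9 + \sqrt{14}\right) \left(-30\right) = - 60 \sqrt{14} \left(-9 + \sqrt{14}\right)$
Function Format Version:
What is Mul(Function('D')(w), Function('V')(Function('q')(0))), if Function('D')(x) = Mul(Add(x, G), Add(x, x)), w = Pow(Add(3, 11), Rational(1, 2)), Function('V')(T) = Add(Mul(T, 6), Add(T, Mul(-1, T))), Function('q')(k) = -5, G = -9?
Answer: Add(-840, Mul(540, Pow(14, Rational(1, 2)))) ≈ 1180.5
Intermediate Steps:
Function('V')(T) = Mul(6, T) (Function('V')(T) = Add(Mul(6, T), 0) = Mul(6, T))
w = Pow(14, Rational(1, 2)) ≈ 3.7417
Function('D')(x) = Mul(2, x, Add(-9, x)) (Function('D')(x) = Mul(Add(x, -9), Add(x, x)) = Mul(Add(-9, x), Mul(2, x)) = Mul(2, x, Add(-9, x)))
Mul(Function('D')(w), Function('V')(Function('q')(0))) = Mul(Mul(2, Pow(14, Rational(1, 2)), Add(-9, Pow(14, Rational(1, 2)))), Mul(6, -5)) = Mul(Mul(2, Pow(14, Rational(1, 2)), Add(-9, Pow(14, Rational(1, 2)))), -30) = Mul(-60, Pow(14, Rational(1, 2)), Add(-9, Pow(14, Rational(1, 2))))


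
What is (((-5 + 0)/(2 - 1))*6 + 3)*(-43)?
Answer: 1161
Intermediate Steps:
(((-5 + 0)/(2 - 1))*6 + 3)*(-43) = (-5/1*6 + 3)*(-43) = (-5*1*6 + 3)*(-43) = (-5*6 + 3)*(-43) = (-30 + 3)*(-43) = -27*(-43) = 1161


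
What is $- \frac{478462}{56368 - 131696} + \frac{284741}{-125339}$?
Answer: $\frac{19260489285}{4720768096} \approx 4.0799$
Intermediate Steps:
$- \frac{478462}{56368 - 131696} + \frac{284741}{-125339} = - \frac{478462}{56368 - 131696} + 284741 \left(- \frac{1}{125339}\right) = - \frac{478462}{-75328} - \frac{284741}{125339} = \left(-478462\right) \left(- \frac{1}{75328}\right) - \frac{284741}{125339} = \frac{239231}{37664} - \frac{284741}{125339} = \frac{19260489285}{4720768096}$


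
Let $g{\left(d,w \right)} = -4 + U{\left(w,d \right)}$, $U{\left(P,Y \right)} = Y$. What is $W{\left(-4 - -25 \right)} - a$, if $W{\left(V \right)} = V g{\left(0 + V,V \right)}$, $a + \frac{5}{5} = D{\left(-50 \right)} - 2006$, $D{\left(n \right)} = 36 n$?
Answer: $4164$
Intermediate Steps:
$a = -3807$ ($a = -1 + \left(36 \left(-50\right) - 2006\right) = -1 - 3806 = -3807$)
$g{\left(d,w \right)} = -4 + d$
$W{\left(V \right)} = V \left(-4 + V\right)$ ($W{\left(V \right)} = V \left(-4 + \left(0 + V\right)\right) = V \left(-4 + V\right)$)
$W{\left(-4 - -25 \right)} - a = \left(-4 - -25\right) \left(-4 - -21\right) - -3807 = \left(-4 + 25\right) \left(-4 + \left(-4 + 25\right)\right) + 3807 = 21 \left(-4 + 21\right) + 3807 = 21 \cdot 17 + 3807 = 357 + 3807 = 4164$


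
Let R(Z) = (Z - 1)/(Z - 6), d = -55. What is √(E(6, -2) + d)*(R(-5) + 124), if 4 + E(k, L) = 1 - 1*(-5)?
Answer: 1370*I*√53/11 ≈ 906.71*I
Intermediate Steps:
E(k, L) = 2 (E(k, L) = -4 + (1 - 1*(-5)) = -4 + (1 + 5) = -4 + 6 = 2)
R(Z) = (-1 + Z)/(-6 + Z)
√(E(6, -2) + d)*(R(-5) + 124) = √(2 - 55)*((-1 - 5)/(-6 - 5) + 124) = √(-53)*(-6/(-11) + 124) = (I*√53)*(-1/11*(-6) + 124) = (I*√53)*(6/11 + 124) = (I*√53)*(1370/11) = 1370*I*√53/11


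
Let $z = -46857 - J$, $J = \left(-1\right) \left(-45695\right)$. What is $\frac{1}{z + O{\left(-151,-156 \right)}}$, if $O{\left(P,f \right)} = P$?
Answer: $- \frac{1}{92703} \approx -1.0787 \cdot 10^{-5}$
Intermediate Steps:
$J = 45695$
$z = -92552$ ($z = -46857 - 45695 = -92552$)
$\frac{1}{z + O{\left(-151,-156 \right)}} = \frac{1}{-92552 - 151} = \frac{1}{-92703} = - \frac{1}{92703}$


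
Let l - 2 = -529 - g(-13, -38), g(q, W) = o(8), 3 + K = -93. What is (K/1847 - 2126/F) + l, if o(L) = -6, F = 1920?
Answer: -925851041/1773120 ≈ -522.16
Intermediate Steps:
K = -96 (K = -3 - 93 = -96)
g(q, W) = -6
l = -521 (l = 2 + (-529 - 1*(-6)) = 2 + (-529 + 6) = 2 - 523 = -521)
(K/1847 - 2126/F) + l = (-96/1847 - 2126/1920) - 521 = (-96*1/1847 - 2126*1/1920) - 521 = (-96/1847 - 1063/960) - 521 = -2055521/1773120 - 521 = -925851041/1773120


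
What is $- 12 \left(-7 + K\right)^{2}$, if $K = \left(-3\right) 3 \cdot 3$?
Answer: $-13872$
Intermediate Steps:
$K = -27$ ($K = \left(-9\right) 3 = -27$)
$- 12 \left(-7 + K\right)^{2} = - 12 \left(-7 - 27\right)^{2} = - 12 \left(-34\right)^{2} = \left(-12\right) 1156 = -13872$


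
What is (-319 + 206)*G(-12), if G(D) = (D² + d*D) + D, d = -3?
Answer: -18984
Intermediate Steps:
G(D) = D² - 2*D (G(D) = (D² - 3*D) + D = D² - 2*D)
(-319 + 206)*G(-12) = (-319 + 206)*(-12*(-2 - 12)) = -(-1356)*(-14) = -113*168 = -18984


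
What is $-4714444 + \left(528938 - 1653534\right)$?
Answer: $-5839040$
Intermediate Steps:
$-4714444 + \left(528938 - 1653534\right) = -4714444 - 1124596 = -5839040$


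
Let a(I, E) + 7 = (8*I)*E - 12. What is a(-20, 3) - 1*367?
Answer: -866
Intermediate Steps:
a(I, E) = -19 + 8*E*I (a(I, E) = -7 + ((8*I)*E - 12) = -7 + (8*E*I - 12) = -7 + (-12 + 8*E*I) = -19 + 8*E*I)
a(-20, 3) - 1*367 = (-19 + 8*3*(-20)) - 1*367 = (-19 - 480) - 367 = -499 - 367 = -866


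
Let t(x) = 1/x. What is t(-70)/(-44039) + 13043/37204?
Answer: 20104042297/57344943460 ≈ 0.35058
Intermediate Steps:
t(-70)/(-44039) + 13043/37204 = 1/(-70*(-44039)) + 13043/37204 = -1/70*(-1/44039) + 13043*(1/37204) = 1/3082730 + 13043/37204 = 20104042297/57344943460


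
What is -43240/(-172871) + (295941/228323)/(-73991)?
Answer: 31758208203683/126976358296261 ≈ 0.25011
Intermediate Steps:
-43240/(-172871) + (295941/228323)/(-73991) = -43240*(-1/172871) + (295941*(1/228323))*(-1/73991) = 43240/172871 + (295941/228323)*(-1/73991) = 43240/172871 - 12867/734515091 = 31758208203683/126976358296261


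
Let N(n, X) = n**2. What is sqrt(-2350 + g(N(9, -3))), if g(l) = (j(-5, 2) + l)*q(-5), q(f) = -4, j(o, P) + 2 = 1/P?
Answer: 2*I*sqrt(667) ≈ 51.653*I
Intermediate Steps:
j(o, P) = -2 + 1/P
g(l) = 6 - 4*l (g(l) = ((-2 + 1/2) + l)*(-4) = (-3/2 + l)*(-4) = 6 - 4*l)
sqrt(-2350 + g(N(9, -3))) = sqrt(-2350 + (6 - 4*9**2)) = sqrt(-2350 + (6 - 4*81)) = sqrt(-2350 + (6 - 324)) = sqrt(-2350 - 318) = sqrt(-2668) = 2*I*sqrt(667)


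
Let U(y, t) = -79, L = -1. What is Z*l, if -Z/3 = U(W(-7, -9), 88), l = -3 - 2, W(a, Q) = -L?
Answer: -1185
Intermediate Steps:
W(a, Q) = 1 (W(a, Q) = -1*(-1) = 1)
l = -5
Z = 237 (Z = -3*(-79) = 237)
Z*l = 237*(-5) = -1185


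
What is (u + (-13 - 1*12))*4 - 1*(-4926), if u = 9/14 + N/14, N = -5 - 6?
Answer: 33778/7 ≈ 4825.4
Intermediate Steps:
N = -11
u = -⅐ (u = 9/14 - 11/14 = -⅐ ≈ -0.14286)
(u + (-13 - 1*12))*4 - 1*(-4926) = (-⅐ + (-13 - 1*12))*4 - 1*(-4926) = (-⅐ + (-13 - 12))*4 + 4926 = (-⅐ - 25)*4 + 4926 = -176/7*4 + 4926 = -704/7 + 4926 = 33778/7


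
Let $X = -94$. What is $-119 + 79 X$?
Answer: $-7545$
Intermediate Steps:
$-119 + 79 X = -119 + 79 \left(-94\right) = -119 - 7426 = -7545$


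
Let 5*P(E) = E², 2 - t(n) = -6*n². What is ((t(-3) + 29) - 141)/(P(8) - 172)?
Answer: 70/199 ≈ 0.35176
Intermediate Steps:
t(n) = 2 + 6*n² (t(n) = 2 - (-6)*n² = 2 + 6*n²)
P(E) = E²/5
((t(-3) + 29) - 141)/(P(8) - 172) = (((2 + 6*(-3)²) + 29) - 141)/((⅕)*8² - 172) = (((2 + 6*9) + 29) - 141)/((⅕)*64 - 172) = (((2 + 54) + 29) - 141)/(64/5 - 172) = ((56 + 29) - 141)/(-796/5) = (85 - 141)*(-5/796) = -56*(-5/796) = 70/199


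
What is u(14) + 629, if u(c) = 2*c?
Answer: 657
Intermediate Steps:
u(14) + 629 = 2*14 + 629 = 28 + 629 = 657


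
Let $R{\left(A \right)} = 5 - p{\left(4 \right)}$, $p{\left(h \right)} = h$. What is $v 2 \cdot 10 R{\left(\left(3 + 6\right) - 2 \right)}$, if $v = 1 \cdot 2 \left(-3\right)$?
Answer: $-120$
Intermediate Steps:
$v = -6$ ($v = 2 \left(-3\right) = -6$)
$R{\left(A \right)} = 1$ ($R{\left(A \right)} = 5 - 4 = 1$)
$v 2 \cdot 10 R{\left(\left(3 + 6\right) - 2 \right)} = - 6 \cdot 2 \cdot 10 \cdot 1 = \left(-6\right) 20 \cdot 1 = \left(-120\right) 1 = -120$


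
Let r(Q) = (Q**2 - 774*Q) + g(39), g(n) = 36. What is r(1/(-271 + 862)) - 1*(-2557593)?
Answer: 893330757316/349281 ≈ 2.5576e+6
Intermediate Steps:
r(Q) = 36 + Q**2 - 774*Q (r(Q) = (Q**2 - 774*Q) + 36 = 36 + Q**2 - 774*Q)
r(1/(-271 + 862)) - 1*(-2557593) = (36 + (1/(-271 + 862))**2 - 774/(-271 + 862)) - 1*(-2557593) = (36 + (1/591)**2 - 774/591) + 2557593 = (36 + (1/591)**2 - 774*1/591) + 2557593 = (36 + 1/349281 - 258/197) + 2557593 = 12116683/349281 + 2557593 = 893330757316/349281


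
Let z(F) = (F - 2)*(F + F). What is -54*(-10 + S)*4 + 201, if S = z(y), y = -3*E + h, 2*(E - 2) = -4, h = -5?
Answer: -12759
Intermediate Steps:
E = 0 (E = 2 + (½)*(-4) = 2 - 2 = 0)
y = -5 (y = -3*0 - 5 = 0 - 5 = -5)
z(F) = 2*F*(-2 + F) (z(F) = (-2 + F)*(2*F) = 2*F*(-2 + F))
S = 70 (S = 2*(-5)*(-2 - 5) = 2*(-5)*(-7) = 70)
-54*(-10 + S)*4 + 201 = -54*(-10 + 70)*4 + 201 = -3240*4 + 201 = -54*240 + 201 = -12960 + 201 = -12759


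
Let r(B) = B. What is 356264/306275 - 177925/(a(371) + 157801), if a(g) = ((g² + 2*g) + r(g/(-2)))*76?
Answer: 3743569190729/3265139889025 ≈ 1.1465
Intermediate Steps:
a(g) = 76*g² + 114*g (a(g) = ((g² + 2*g) + g/(-2))*76 = ((g² + 2*g) + g*(-½))*76 = ((g² + 2*g) - g/2)*76 = (g² + 3*g/2)*76 = 76*g² + 114*g)
356264/306275 - 177925/(a(371) + 157801) = 356264/306275 - 177925/(38*371*(3 + 2*371) + 157801) = 356264*(1/306275) - 177925/(38*371*(3 + 742) + 157801) = 356264/306275 - 177925/(38*371*745 + 157801) = 356264/306275 - 177925/(10503010 + 157801) = 356264/306275 - 177925/10660811 = 3743569190729/3265139889025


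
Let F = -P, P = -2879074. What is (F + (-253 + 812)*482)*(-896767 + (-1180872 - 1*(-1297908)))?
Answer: -2454992410272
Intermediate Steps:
F = 2879074 (F = -1*(-2879074) = 2879074)
(F + (-253 + 812)*482)*(-896767 + (-1180872 - 1*(-1297908))) = (2879074 + (-253 + 812)*482)*(-896767 + (-1180872 - 1*(-1297908))) = (2879074 + 559*482)*(-896767 + (-1180872 + 1297908)) = (2879074 + 269438)*(-896767 + 117036) = 3148512*(-779731) = -2454992410272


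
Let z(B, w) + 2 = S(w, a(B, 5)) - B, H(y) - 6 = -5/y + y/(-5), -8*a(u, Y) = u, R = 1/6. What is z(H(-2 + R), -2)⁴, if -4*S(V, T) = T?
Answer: 169792648077281541601/12435282984960000 ≈ 13654.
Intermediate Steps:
R = ⅙ ≈ 0.16667
a(u, Y) = -u/8
S(V, T) = -T/4
H(y) = 6 - 5/y - y/5 (H(y) = 6 + (-5/y + y/(-5)) = 6 + (-5/y + y*(-⅕)) = 6 + (-5/y - y/5) = 6 - 5/y - y/5)
z(B, w) = -2 - 31*B/32 (z(B, w) = -2 + (-(-1)*B/32 - B) = -2 + (B/32 - B) = -2 - 31*B/32)
z(H(-2 + R), -2)⁴ = (-2 - 31*(6 - 5/(-2 + ⅙) - (-2 + ⅙)/5)/32)⁴ = (-2 - 31*(6 - 5/(-11/6) - ⅕*(-11/6))/32)⁴ = (-2 - 31*(6 - 5*(-6/11) + 11/30)/32)⁴ = (-2 - 31*(6 + 30/11 + 11/30)/32)⁴ = (-2 - 31/32*3001/330)⁴ = (-2 - 93031/10560)⁴ = (-114151/10560)⁴ = 169792648077281541601/12435282984960000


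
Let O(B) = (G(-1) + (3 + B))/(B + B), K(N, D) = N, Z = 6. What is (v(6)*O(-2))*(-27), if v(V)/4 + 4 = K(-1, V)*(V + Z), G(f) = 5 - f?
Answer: -3024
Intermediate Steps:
v(V) = -40 - 4*V (v(V) = -16 + 4*(-(V + 6)) = -16 + 4*(-(6 + V)) = -16 + 4*(-6 - V) = -16 + (-24 - 4*V) = -40 - 4*V)
O(B) = (9 + B)/(2*B) (O(B) = ((5 - 1*(-1)) + (3 + B))/(B + B) = ((5 + 1) + (3 + B))/((2*B)) = (6 + (3 + B))*(1/(2*B)) = (9 + B)*(1/(2*B)) = (9 + B)/(2*B))
(v(6)*O(-2))*(-27) = ((-40 - 4*6)*((½)*(9 - 2)/(-2)))*(-27) = ((-40 - 24)*((½)*(-½)*7))*(-27) = -64*(-7/4)*(-27) = 112*(-27) = -3024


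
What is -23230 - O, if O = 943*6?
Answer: -28888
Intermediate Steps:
O = 5658
-23230 - O = -23230 - 1*5658 = -23230 - 5658 = -28888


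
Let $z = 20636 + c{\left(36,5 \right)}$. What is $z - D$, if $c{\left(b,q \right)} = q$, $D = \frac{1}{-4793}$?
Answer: $\frac{98932314}{4793} \approx 20641.0$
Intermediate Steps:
$D = - \frac{1}{4793} \approx -0.00020864$
$z = 20641$ ($z = 20636 + 5 = 20641$)
$z - D = 20641 - - \frac{1}{4793} = 20641 + \frac{1}{4793} = \frac{98932314}{4793}$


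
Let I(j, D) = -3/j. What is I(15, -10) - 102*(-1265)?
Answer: 645149/5 ≈ 1.2903e+5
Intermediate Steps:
I(15, -10) - 102*(-1265) = -3/15 - 102*(-1265) = -3*1/15 + 129030 = -1/5 + 129030 = 645149/5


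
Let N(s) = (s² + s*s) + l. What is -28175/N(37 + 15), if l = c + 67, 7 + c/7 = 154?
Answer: -28175/6504 ≈ -4.3319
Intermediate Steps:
c = 1029 (c = -49 + 7*154 = -49 + 1078 = 1029)
l = 1096 (l = 1029 + 67 = 1096)
N(s) = 1096 + 2*s² (N(s) = (s² + s*s) + 1096 = (s² + s²) + 1096 = 2*s² + 1096 = 1096 + 2*s²)
-28175/N(37 + 15) = -28175/(1096 + 2*(37 + 15)²) = -28175/(1096 + 2*52²) = -28175/(1096 + 2*2704) = -28175/(1096 + 5408) = -28175/6504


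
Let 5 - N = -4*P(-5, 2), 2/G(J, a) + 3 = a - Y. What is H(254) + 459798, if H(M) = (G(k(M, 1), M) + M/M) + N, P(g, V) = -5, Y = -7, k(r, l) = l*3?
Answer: 59312137/129 ≈ 4.5978e+5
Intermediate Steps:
k(r, l) = 3*l
G(J, a) = 2/(4 + a) (G(J, a) = 2/(-3 + (a - 1*(-7))) = 2/(-3 + (a + 7)) = 2/(-3 + (7 + a)) = 2/(4 + a))
N = -15 (N = 5 - (-4)*(-5) = 5 - 1*20 = 5 - 20 = -15)
H(M) = -14 + 2/(4 + M) (H(M) = (2/(4 + M) + M/M) - 15 = (2/(4 + M) + 1) - 15 = (1 + 2/(4 + M)) - 15 = -14 + 2/(4 + M))
H(254) + 459798 = 2*(-27 - 7*254)/(4 + 254) + 459798 = 2*(-27 - 1778)/258 + 459798 = 2*(1/258)*(-1805) + 459798 = -1805/129 + 459798 = 59312137/129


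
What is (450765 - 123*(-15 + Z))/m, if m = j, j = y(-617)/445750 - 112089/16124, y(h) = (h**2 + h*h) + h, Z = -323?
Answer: -589762466924500/6282860231 ≈ -93869.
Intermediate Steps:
y(h) = h + 2*h**2 (y(h) = (h**2 + h**2) + h = 2*h**2 + h = h + 2*h**2)
j = -18848580693/3593636500 (j = -617*(1 + 2*(-617))/445750 - 112089/16124 = -617*(1 - 1234)*(1/445750) - 112089*1/16124 = -617*(-1233)*(1/445750) - 112089/16124 = 760761*(1/445750) - 112089/16124 = 760761/445750 - 112089/16124 = -18848580693/3593636500 ≈ -5.2450)
m = -18848580693/3593636500 ≈ -5.2450
(450765 - 123*(-15 + Z))/m = (450765 - 123*(-15 - 323))/(-18848580693/3593636500) = (450765 - 123*(-338))*(-3593636500/18848580693) = (450765 + 41574)*(-3593636500/18848580693) = 492339*(-3593636500/18848580693) = -589762466924500/6282860231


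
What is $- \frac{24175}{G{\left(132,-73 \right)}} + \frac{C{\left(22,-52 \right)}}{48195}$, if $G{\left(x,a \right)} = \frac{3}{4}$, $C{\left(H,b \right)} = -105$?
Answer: $- \frac{14795101}{459} \approx -32233.0$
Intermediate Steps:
$G{\left(x,a \right)} = \frac{3}{4}$ ($G{\left(x,a \right)} = 3 \cdot \frac{1}{4} = \frac{3}{4}$)
$- \frac{24175}{G{\left(132,-73 \right)}} + \frac{C{\left(22,-52 \right)}}{48195} = - \frac{24175}{\frac{3}{4}} - \frac{105}{48195} = \left(-24175\right) \frac{4}{3} - \frac{1}{459} = - \frac{96700}{3} - \frac{1}{459} = - \frac{14795101}{459}$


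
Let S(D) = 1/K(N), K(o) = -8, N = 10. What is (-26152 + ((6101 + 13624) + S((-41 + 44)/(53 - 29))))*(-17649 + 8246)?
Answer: 483474051/8 ≈ 6.0434e+7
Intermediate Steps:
S(D) = -⅛ (S(D) = 1/(-8) = -⅛)
(-26152 + ((6101 + 13624) + S((-41 + 44)/(53 - 29))))*(-17649 + 8246) = (-26152 + ((6101 + 13624) - ⅛))*(-17649 + 8246) = (-26152 + (19725 - ⅛))*(-9403) = (-26152 + 157799/8)*(-9403) = -51417/8*(-9403) = 483474051/8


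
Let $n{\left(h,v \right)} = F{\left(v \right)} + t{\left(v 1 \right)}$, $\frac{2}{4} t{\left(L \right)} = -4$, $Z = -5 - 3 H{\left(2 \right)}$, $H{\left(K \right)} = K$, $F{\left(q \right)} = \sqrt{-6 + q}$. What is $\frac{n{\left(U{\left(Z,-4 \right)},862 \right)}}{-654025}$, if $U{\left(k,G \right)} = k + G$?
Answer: $\frac{8}{654025} - \frac{2 \sqrt{214}}{654025} \approx -3.2503 \cdot 10^{-5}$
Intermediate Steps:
$Z = -11$ ($Z = -5 - 6 = -11$)
$t{\left(L \right)} = -8$ ($t{\left(L \right)} = 2 \left(-4\right) = -8$)
$U{\left(k,G \right)} = G + k$
$n{\left(h,v \right)} = -8 + \sqrt{-6 + v}$ ($n{\left(h,v \right)} = \sqrt{-6 + v} - 8 = -8 + \sqrt{-6 + v}$)
$\frac{n{\left(U{\left(Z,-4 \right)},862 \right)}}{-654025} = \frac{-8 + \sqrt{-6 + 862}}{-654025} = \left(-8 + \sqrt{856}\right) \left(- \frac{1}{654025}\right) = \left(-8 + 2 \sqrt{214}\right) \left(- \frac{1}{654025}\right) = \frac{8}{654025} - \frac{2 \sqrt{214}}{654025}$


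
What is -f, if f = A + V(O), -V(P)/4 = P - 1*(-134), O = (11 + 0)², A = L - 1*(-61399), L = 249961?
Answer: -310340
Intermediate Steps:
A = 311360 (A = 249961 - 1*(-61399) = 249961 + 61399 = 311360)
O = 121 (O = 11² = 121)
V(P) = -536 - 4*P (V(P) = -4*(P - 1*(-134)) = -4*(P + 134) = -4*(134 + P) = -536 - 4*P)
f = 310340 (f = 311360 + (-536 - 4*121) = 311360 + (-536 - 484) = 311360 - 1020 = 310340)
-f = -1*310340 = -310340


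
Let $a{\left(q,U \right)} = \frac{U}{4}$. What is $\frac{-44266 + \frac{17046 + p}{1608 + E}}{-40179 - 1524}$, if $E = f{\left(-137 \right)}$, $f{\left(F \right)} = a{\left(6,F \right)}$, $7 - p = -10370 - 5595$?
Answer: $\frac{278522398}{262520385} \approx 1.061$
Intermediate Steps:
$a{\left(q,U \right)} = \frac{U}{4}$ ($a{\left(q,U \right)} = U \frac{1}{4} = \frac{U}{4}$)
$p = 15972$ ($p = 7 - \left(-10370 - 5595\right) = 7 - -15965 = 7 + 15965 = 15972$)
$f{\left(F \right)} = \frac{F}{4}$
$E = - \frac{137}{4}$ ($E = \frac{1}{4} \left(-137\right) = - \frac{137}{4} \approx -34.25$)
$\frac{-44266 + \frac{17046 + p}{1608 + E}}{-40179 - 1524} = \frac{-44266 + \frac{17046 + 15972}{1608 - \frac{137}{4}}}{-40179 - 1524} = \frac{-44266 + \frac{33018}{\frac{6295}{4}}}{-41703} = \left(-44266 + 33018 \cdot \frac{4}{6295}\right) \left(- \frac{1}{41703}\right) = \left(-44266 + \frac{132072}{6295}\right) \left(- \frac{1}{41703}\right) = \left(- \frac{278522398}{6295}\right) \left(- \frac{1}{41703}\right) = \frac{278522398}{262520385}$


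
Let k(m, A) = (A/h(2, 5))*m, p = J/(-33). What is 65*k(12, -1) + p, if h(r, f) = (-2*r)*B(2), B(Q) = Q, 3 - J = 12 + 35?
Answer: 593/6 ≈ 98.833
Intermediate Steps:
J = -44 (J = 3 - (12 + 35) = 3 - 1*47 = 3 - 47 = -44)
h(r, f) = -4*r (h(r, f) = -2*r*2 = -4*r)
p = 4/3 (p = -44/(-33) = -44*(-1/33) = 4/3 ≈ 1.3333)
k(m, A) = -A*m/8 (k(m, A) = (A/((-4*2)))*m = (A/(-8))*m = (A*(-1/8))*m = (-A/8)*m = -A*m/8)
65*k(12, -1) + p = 65*(-1/8*(-1)*12) + 4/3 = 65*(3/2) + 4/3 = 195/2 + 4/3 = 593/6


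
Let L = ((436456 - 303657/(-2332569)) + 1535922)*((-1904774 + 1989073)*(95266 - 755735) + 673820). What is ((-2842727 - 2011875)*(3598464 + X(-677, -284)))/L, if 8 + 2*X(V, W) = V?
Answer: 13581342439236275789/85383318149500099761243 ≈ 0.00015906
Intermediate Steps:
X(V, W) = -4 + V/2
L = -85383318149500099761243/777523 (L = ((436456 - 303657*(-1/2332569)) + 1535922)*(84299*(-660469) + 673820) = ((436456 + 101219/777523) + 1535922)*(-55676876231 + 673820) = (339354679707/777523 + 1535922)*(-55676202411) = (1533569360913/777523)*(-55676202411) = -85383318149500099761243/777523 ≈ -1.0981e+17)
((-2842727 - 2011875)*(3598464 + X(-677, -284)))/L = ((-2842727 - 2011875)*(3598464 + (-4 + (1/2)*(-677))))/(-85383318149500099761243/777523) = -4854602*(3598464 + (-4 - 677/2))*(-777523/85383318149500099761243) = -4854602*(3598464 - 685/2)*(-777523/85383318149500099761243) = -4854602*7196243/2*(-777523/85383318149500099761243) = -17467447830143*(-777523/85383318149500099761243) = 13581342439236275789/85383318149500099761243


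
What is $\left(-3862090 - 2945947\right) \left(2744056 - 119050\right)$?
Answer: $-17871137973222$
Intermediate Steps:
$\left(-3862090 - 2945947\right) \left(2744056 - 119050\right) = \left(-6808037\right) 2625006 = -17871137973222$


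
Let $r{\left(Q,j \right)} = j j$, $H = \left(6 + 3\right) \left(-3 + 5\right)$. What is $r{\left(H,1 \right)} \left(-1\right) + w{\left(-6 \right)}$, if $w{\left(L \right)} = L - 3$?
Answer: $-10$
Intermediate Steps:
$w{\left(L \right)} = -3 + L$ ($w{\left(L \right)} = L - 3 = -3 + L$)
$H = 18$ ($H = 9 \cdot 2 = 18$)
$r{\left(Q,j \right)} = j^{2}$
$r{\left(H,1 \right)} \left(-1\right) + w{\left(-6 \right)} = 1^{2} \left(-1\right) - 9 = 1 \left(-1\right) - 9 = -1 - 9 = -10$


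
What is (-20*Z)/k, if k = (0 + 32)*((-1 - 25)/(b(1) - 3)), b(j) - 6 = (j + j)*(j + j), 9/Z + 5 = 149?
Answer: 35/3328 ≈ 0.010517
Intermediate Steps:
Z = 1/16 (Z = 9/(-5 + 149) = 9/144 = 9*(1/144) = 1/16 ≈ 0.062500)
b(j) = 6 + 4*j² (b(j) = 6 + (j + j)*(j + j) = 6 + (2*j)*(2*j) = 6 + 4*j²)
k = -832/7 (k = (0 + 32)*((-1 - 25)/((6 + 4*1²) - 3)) = 32*(-26/((6 + 4*1) - 3)) = 32*(-26/((6 + 4) - 3)) = 32*(-26/(10 - 3)) = 32*(-26/7) = -832/7 ≈ -118.86)
(-20*Z)/k = (-20*1/16)/(-832/7) = -5/4*(-7/832) = 35/3328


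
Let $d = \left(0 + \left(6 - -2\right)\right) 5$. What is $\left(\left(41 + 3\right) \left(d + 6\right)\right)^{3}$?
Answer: $8291469824$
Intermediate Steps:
$d = 40$ ($d = \left(0 + \left(6 + 2\right)\right) 5 = \left(0 + 8\right) 5 = 8 \cdot 5 = 40$)
$\left(\left(41 + 3\right) \left(d + 6\right)\right)^{3} = \left(\left(41 + 3\right) \left(40 + 6\right)\right)^{3} = \left(44 \cdot 46\right)^{3} = 2024^{3} = 8291469824$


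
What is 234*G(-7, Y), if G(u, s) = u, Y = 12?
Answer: -1638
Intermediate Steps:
234*G(-7, Y) = 234*(-7) = -1638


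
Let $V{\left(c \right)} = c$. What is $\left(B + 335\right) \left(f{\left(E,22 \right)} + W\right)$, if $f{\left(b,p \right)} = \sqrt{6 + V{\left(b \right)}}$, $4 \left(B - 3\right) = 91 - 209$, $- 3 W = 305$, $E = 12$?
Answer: $- \frac{188185}{6} + \frac{1851 \sqrt{2}}{2} \approx -30055.0$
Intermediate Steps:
$W = - \frac{305}{3}$ ($W = \left(- \frac{1}{3}\right) 305 = - \frac{305}{3} \approx -101.67$)
$B = - \frac{53}{2}$ ($B = 3 + \frac{91 - 209}{4} = 3 + \frac{1}{4} \left(-118\right) = 3 - \frac{59}{2} = - \frac{53}{2} \approx -26.5$)
$f{\left(b,p \right)} = \sqrt{6 + b}$
$\left(B + 335\right) \left(f{\left(E,22 \right)} + W\right) = \left(- \frac{53}{2} + 335\right) \left(\sqrt{6 + 12} - \frac{305}{3}\right) = \frac{617 \left(\sqrt{18} - \frac{305}{3}\right)}{2} = \frac{617 \left(3 \sqrt{2} - \frac{305}{3}\right)}{2} = \frac{617 \left(- \frac{305}{3} + 3 \sqrt{2}\right)}{2} = - \frac{188185}{6} + \frac{1851 \sqrt{2}}{2}$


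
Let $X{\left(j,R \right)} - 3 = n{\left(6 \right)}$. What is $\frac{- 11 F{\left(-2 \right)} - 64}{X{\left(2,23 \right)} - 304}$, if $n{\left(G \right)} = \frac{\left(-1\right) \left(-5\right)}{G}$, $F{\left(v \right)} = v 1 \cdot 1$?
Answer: $\frac{252}{1801} \approx 0.13992$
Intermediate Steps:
$F{\left(v \right)} = v$ ($F{\left(v \right)} = v 1 = v$)
$n{\left(G \right)} = \frac{5}{G}$
$X{\left(j,R \right)} = \frac{23}{6}$ ($X{\left(j,R \right)} = 3 + \frac{5}{6} = \frac{23}{6}$)
$\frac{- 11 F{\left(-2 \right)} - 64}{X{\left(2,23 \right)} - 304} = \frac{\left(-11\right) \left(-2\right) - 64}{\frac{23}{6} - 304} = \frac{22 - 64}{- \frac{1801}{6}} = \left(-42\right) \left(- \frac{6}{1801}\right) = \frac{252}{1801}$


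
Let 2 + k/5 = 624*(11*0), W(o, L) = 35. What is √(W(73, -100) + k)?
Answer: 5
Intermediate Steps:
k = -10 (k = -10 + 5*(624*(11*0)) = -10 + 5*(624*0) = -10 + 5*0 = -10 + 0 = -10)
√(W(73, -100) + k) = √(35 - 10) = √25 = 5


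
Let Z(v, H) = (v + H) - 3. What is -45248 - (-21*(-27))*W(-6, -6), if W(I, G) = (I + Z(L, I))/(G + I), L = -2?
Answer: -184205/4 ≈ -46051.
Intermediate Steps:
Z(v, H) = -3 + H + v (Z(v, H) = (H + v) - 3 = -3 + H + v)
W(I, G) = (-5 + 2*I)/(G + I) (W(I, G) = (I + (-3 + I - 2))/(G + I) = (I + (-5 + I))/(G + I) = (-5 + 2*I)/(G + I))
-45248 - (-21*(-27))*W(-6, -6) = -45248 - (-21*(-27))*(-5 + 2*(-6))/(-6 - 6) = -45248 - 567*(-5 - 12)/(-12) = -45248 - 567*(-1/12*(-17)) = -45248 - 567*17/12 = -45248 - 1*3213/4 = -45248 - 3213/4 = -184205/4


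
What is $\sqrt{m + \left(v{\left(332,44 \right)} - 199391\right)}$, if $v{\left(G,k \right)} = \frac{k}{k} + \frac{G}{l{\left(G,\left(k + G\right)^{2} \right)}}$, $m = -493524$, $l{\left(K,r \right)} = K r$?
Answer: $\frac{i \sqrt{97961409663}}{376} \approx 832.41 i$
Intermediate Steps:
$v{\left(G,k \right)} = 1 + \frac{1}{\left(G + k\right)^{2}}$ ($v{\left(G,k \right)} = \frac{k}{k} + \frac{G}{G \left(k + G\right)^{2}} = 1 + \frac{G}{G \left(G + k\right)^{2}} = 1 + G \frac{1}{G \left(G + k\right)^{2}} = 1 + \frac{1}{\left(G + k\right)^{2}}$)
$\sqrt{m + \left(v{\left(332,44 \right)} - 199391\right)} = \sqrt{-493524 - \left(199390 - \frac{1}{\left(332 + 44\right)^{2}}\right)} = \sqrt{-493524 - \left(199390 - \frac{1}{141376}\right)} = \sqrt{-493524 + \left(\left(1 + \frac{1}{141376}\right) - 199391\right)} = \sqrt{-493524 + \left(\frac{141377}{141376} - 199391\right)} = \sqrt{-493524 - \frac{28188960639}{141376}} = \sqrt{- \frac{97961409663}{141376}} = \frac{i \sqrt{97961409663}}{376}$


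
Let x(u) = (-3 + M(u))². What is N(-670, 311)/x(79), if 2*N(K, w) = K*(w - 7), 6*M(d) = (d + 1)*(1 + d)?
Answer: -916560/10182481 ≈ -0.090013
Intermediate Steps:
M(d) = (1 + d)²/6 (M(d) = ((d + 1)*(1 + d))/6 = ((1 + d)*(1 + d))/6 = (1 + d)²/6)
N(K, w) = K*(-7 + w)/2 (N(K, w) = (K*(w - 7))/2 = (K*(-7 + w))/2 = K*(-7 + w)/2)
x(u) = (-3 + (1 + u)²/6)²
N(-670, 311)/x(79) = ((½)*(-670)*(-7 + 311))/(((-18 + (1 + 79)²)²/36)) = ((½)*(-670)*304)/(((-18 + 80²)²/36)) = -101840*36/(-18 + 6400)² = -101840/((1/36)*6382²) = -101840/((1/36)*40729924) = -101840/10182481/9 = -101840*9/10182481 = -916560/10182481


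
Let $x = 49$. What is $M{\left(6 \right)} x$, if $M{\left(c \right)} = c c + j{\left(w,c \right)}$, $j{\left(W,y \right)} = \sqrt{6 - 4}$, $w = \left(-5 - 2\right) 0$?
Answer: $1764 + 49 \sqrt{2} \approx 1833.3$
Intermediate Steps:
$w = 0$ ($w = \left(-7\right) 0 = 0$)
$j{\left(W,y \right)} = \sqrt{2}$
$M{\left(c \right)} = \sqrt{2} + c^{2}$ ($M{\left(c \right)} = c c + \sqrt{2} = c^{2} + \sqrt{2} = \sqrt{2} + c^{2}$)
$M{\left(6 \right)} x = \left(\sqrt{2} + 6^{2}\right) 49 = \left(\sqrt{2} + 36\right) 49 = \left(36 + \sqrt{2}\right) 49 = 1764 + 49 \sqrt{2}$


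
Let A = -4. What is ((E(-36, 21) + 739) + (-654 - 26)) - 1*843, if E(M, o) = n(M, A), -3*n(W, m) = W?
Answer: -772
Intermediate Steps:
n(W, m) = -W/3
E(M, o) = -M/3
((E(-36, 21) + 739) + (-654 - 26)) - 1*843 = ((-1/3*(-36) + 739) + (-654 - 26)) - 1*843 = ((12 + 739) - 680) - 843 = (751 - 680) - 843 = 71 - 843 = -772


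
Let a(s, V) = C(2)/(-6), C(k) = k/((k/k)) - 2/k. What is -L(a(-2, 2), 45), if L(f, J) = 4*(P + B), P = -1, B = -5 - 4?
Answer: 40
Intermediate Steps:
C(k) = k - 2/k (C(k) = k/1 - 2/k = k*1 - 2/k = k - 2/k)
B = -9
a(s, V) = -1/6 (a(s, V) = (2 - 2/2)/(-6) = (2 - 2*1/2)*(-1/6) = (2 - 1)*(-1/6) = 1*(-1/6) = -1/6)
L(f, J) = -40 (L(f, J) = 4*(-1 - 9) = 4*(-10) = -40)
-L(a(-2, 2), 45) = -1*(-40) = 40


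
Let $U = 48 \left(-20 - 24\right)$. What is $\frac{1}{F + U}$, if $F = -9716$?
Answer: $- \frac{1}{11828} \approx -8.4545 \cdot 10^{-5}$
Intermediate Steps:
$U = -2112$ ($U = 48 \left(-44\right) = -2112$)
$\frac{1}{F + U} = \frac{1}{-9716 - 2112} = \frac{1}{-11828} = - \frac{1}{11828}$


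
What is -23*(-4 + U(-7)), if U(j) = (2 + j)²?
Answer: -483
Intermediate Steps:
-23*(-4 + U(-7)) = -23*(-4 + (2 - 7)²) = -23*(-4 + (-5)²) = -23*(-4 + 25) = -23*21 = -483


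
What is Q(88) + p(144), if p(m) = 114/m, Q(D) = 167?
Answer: 4027/24 ≈ 167.79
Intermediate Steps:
Q(88) + p(144) = 167 + 114/144 = 167 + 114*(1/144) = 167 + 19/24 = 4027/24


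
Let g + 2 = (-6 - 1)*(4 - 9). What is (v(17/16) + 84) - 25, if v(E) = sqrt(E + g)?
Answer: 59 + sqrt(545)/4 ≈ 64.836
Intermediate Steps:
g = 33 (g = -2 + (-6 - 1)*(4 - 9) = -2 - 7*(-5) = -2 + 35 = 33)
v(E) = sqrt(33 + E) (v(E) = sqrt(E + 33) = sqrt(33 + E))
(v(17/16) + 84) - 25 = (sqrt(33 + 17/16) + 84) - 25 = (sqrt(545/16) + 84) - 25 = (sqrt(545)/4 + 84) - 25 = (84 + sqrt(545)/4) - 25 = 59 + sqrt(545)/4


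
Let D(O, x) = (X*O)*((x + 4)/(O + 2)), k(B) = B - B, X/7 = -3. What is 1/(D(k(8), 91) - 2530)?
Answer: -1/2530 ≈ -0.00039526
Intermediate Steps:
X = -21 (X = 7*(-3) = -21)
k(B) = 0
D(O, x) = -21*O*(4 + x)/(2 + O) (D(O, x) = (-21*O)*((x + 4)/(O + 2)) = (-21*O)*((4 + x)/(2 + O)) = -21*O*(4 + x)/(2 + O))
1/(D(k(8), 91) - 2530) = 1/(-21*0*(4 + 91)/(2 + 0) - 2530) = 1/(-21*0*95/2 - 2530) = 1/(-21*0*½*95 - 2530) = 1/(0 - 2530) = 1/(-2530) = -1/2530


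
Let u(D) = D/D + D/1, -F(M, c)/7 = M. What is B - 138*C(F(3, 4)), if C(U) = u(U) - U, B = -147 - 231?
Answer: -516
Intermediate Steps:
F(M, c) = -7*M
u(D) = 1 + D (u(D) = 1 + D*1 = 1 + D)
B = -378
C(U) = 1 (C(U) = (1 + U) - U = 1)
B - 138*C(F(3, 4)) = -378 - 138*1 = -378 - 138 = -516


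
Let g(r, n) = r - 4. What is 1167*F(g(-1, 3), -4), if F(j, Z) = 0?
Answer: 0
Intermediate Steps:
g(r, n) = -4 + r
1167*F(g(-1, 3), -4) = 1167*0 = 0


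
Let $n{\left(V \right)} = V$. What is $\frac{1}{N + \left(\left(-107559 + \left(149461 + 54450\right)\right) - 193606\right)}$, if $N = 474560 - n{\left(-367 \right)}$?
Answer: $\frac{1}{377673} \approx 2.6478 \cdot 10^{-6}$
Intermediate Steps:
$N = 474927$ ($N = 474560 - -367 = 474560 + 367 = 474927$)
$\frac{1}{N + \left(\left(-107559 + \left(149461 + 54450\right)\right) - 193606\right)} = \frac{1}{474927 + \left(\left(-107559 + \left(149461 + 54450\right)\right) - 193606\right)} = \frac{1}{474927 + \left(\left(-107559 + 203911\right) - 193606\right)} = \frac{1}{474927 + \left(96352 - 193606\right)} = \frac{1}{474927 - 97254} = \frac{1}{377673}$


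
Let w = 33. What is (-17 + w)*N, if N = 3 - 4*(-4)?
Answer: 304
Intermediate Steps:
N = 19 (N = 3 + 16 = 19)
(-17 + w)*N = (-17 + 33)*19 = 16*19 = 304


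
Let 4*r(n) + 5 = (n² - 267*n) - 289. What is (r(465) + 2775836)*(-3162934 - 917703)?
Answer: -11420805222860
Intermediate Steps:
r(n) = -147/2 - 267*n/4 + n²/4 (r(n) = -5/4 + ((n² - 267*n) - 289)/4 = -5/4 + (-289 + n² - 267*n)/4 = -5/4 + (-289/4 - 267*n/4 + n²/4) = -147/2 - 267*n/4 + n²/4)
(r(465) + 2775836)*(-3162934 - 917703) = ((-147/2 - 267/4*465 + (¼)*465²) + 2775836)*(-3162934 - 917703) = ((-147/2 - 124155/4 + (¼)*216225) + 2775836)*(-4080637) = ((-147/2 - 124155/4 + 216225/4) + 2775836)*(-4080637) = (22944 + 2775836)*(-4080637) = 2798780*(-4080637) = -11420805222860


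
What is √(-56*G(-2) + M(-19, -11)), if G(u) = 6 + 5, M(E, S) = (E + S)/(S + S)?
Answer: I*√74371/11 ≈ 24.792*I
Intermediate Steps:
M(E, S) = (E + S)/(2*S) (M(E, S) = (E + S)/((2*S)) = (E + S)*(1/(2*S)) = (E + S)/(2*S))
G(u) = 11
√(-56*G(-2) + M(-19, -11)) = √(-56*11 + (½)*(-19 - 11)/(-11)) = √(-616 + (½)*(-1/11)*(-30)) = √(-616 + 15/11) = √(-6761/11) = I*√74371/11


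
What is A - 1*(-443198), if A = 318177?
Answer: 761375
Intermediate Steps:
A - 1*(-443198) = 318177 - 1*(-443198) = 318177 + 443198 = 761375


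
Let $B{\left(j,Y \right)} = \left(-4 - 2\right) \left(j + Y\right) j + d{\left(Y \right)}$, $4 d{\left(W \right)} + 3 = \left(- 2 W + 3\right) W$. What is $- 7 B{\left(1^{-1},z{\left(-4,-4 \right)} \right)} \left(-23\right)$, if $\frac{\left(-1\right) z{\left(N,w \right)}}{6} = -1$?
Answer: $- \frac{36225}{4} \approx -9056.3$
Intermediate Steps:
$d{\left(W \right)} = - \frac{3}{4} + \frac{W \left(3 - 2 W\right)}{4}$ ($d{\left(W \right)} = - \frac{3}{4} + \frac{\left(- 2 W + 3\right) W}{4} = - \frac{3}{4} + \frac{\left(3 - 2 W\right) W}{4} = - \frac{3}{4} + \frac{W \left(3 - 2 W\right)}{4}$)
$z{\left(N,w \right)} = 6$ ($z{\left(N,w \right)} = \left(-6\right) \left(-1\right) = 6$)
$B{\left(j,Y \right)} = - \frac{3}{4} - \frac{Y^{2}}{2} + \frac{3 Y}{4} + j \left(- 6 Y - 6 j\right)$ ($B{\left(j,Y \right)} = \left(-4 - 2\right) \left(j + Y\right) j - \left(\frac{3}{4} + \frac{Y^{2}}{2} - \frac{3 Y}{4}\right) = - 6 \left(Y + j\right) j - \left(\frac{3}{4} + \frac{Y^{2}}{2} - \frac{3 Y}{4}\right) = \left(- 6 Y - 6 j\right) j - \left(\frac{3}{4} + \frac{Y^{2}}{2} - \frac{3 Y}{4}\right) = j \left(- 6 Y - 6 j\right) - \left(\frac{3}{4} + \frac{Y^{2}}{2} - \frac{3 Y}{4}\right) = - \frac{3}{4} - \frac{Y^{2}}{2} + \frac{3 Y}{4} + j \left(- 6 Y - 6 j\right)$)
$- 7 B{\left(1^{-1},z{\left(-4,-4 \right)} \right)} \left(-23\right) = - 7 \left(- \frac{3}{4} - 6 \left(1^{-1}\right)^{2} - \frac{6^{2}}{2} + \frac{3}{4} \cdot 6 - \frac{36}{1}\right) \left(-23\right) = - 7 \left(- \frac{3}{4} - 6 \cdot 1^{2} - 18 + \frac{9}{2} - 36 \cdot 1\right) \left(-23\right) = - 7 \left(- \frac{3}{4} - 6 - 18 + \frac{9}{2} - 36\right) \left(-23\right) = \left(-7\right) \left(- \frac{225}{4}\right) \left(-23\right) = \frac{1575}{4} \left(-23\right) = - \frac{36225}{4}$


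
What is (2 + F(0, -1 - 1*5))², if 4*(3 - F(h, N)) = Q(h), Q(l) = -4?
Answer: 36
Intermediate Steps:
F(h, N) = 4 (F(h, N) = 3 - ¼*(-4) = 3 + 1 = 4)
(2 + F(0, -1 - 1*5))² = (2 + 4)² = 6² = 36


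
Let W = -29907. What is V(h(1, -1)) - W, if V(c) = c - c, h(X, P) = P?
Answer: 29907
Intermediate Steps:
V(c) = 0
V(h(1, -1)) - W = 0 - 1*(-29907) = 0 + 29907 = 29907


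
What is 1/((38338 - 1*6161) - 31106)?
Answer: 1/1071 ≈ 0.00093371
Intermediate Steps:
1/((38338 - 1*6161) - 31106) = 1/((38338 - 6161) - 31106) = 1/(32177 - 31106) = 1/1071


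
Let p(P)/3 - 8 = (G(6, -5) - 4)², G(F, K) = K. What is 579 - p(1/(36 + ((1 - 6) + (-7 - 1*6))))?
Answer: 312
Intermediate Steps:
p(P) = 267 (p(P) = 24 + 3*(-5 - 4)² = 24 + 3*(-9)² = 24 + 3*81 = 24 + 243 = 267)
579 - p(1/(36 + ((1 - 6) + (-7 - 1*6)))) = 579 - 1*267 = 579 - 267 = 312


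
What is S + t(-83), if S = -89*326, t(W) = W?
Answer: -29097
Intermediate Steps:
S = -29014
S + t(-83) = -29014 - 83 = -29097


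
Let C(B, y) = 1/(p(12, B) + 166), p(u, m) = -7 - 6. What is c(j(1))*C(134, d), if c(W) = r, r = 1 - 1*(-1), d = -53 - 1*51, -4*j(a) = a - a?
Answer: 2/153 ≈ 0.013072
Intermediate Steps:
j(a) = 0 (j(a) = -(a - a)/4 = -1/4*0 = 0)
d = -104 (d = -53 - 51 = -104)
p(u, m) = -13
r = 2 (r = 1 + 1 = 2)
C(B, y) = 1/153 (C(B, y) = 1/(-13 + 166) = 1/153)
c(W) = 2
c(j(1))*C(134, d) = 2*(1/153) = 2/153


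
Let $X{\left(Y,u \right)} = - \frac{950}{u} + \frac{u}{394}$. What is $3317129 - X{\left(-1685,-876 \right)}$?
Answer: $\frac{286221891163}{86286} \approx 3.3171 \cdot 10^{6}$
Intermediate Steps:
$X{\left(Y,u \right)} = - \frac{950}{u} + \frac{u}{394}$ ($X{\left(Y,u \right)} = - \frac{950}{u} + u \frac{1}{394} = - \frac{950}{u} + \frac{u}{394}$)
$3317129 - X{\left(-1685,-876 \right)} = 3317129 - \left(- \frac{950}{-876} + \frac{1}{394} \left(-876\right)\right) = 3317129 - \left(\left(-950\right) \left(- \frac{1}{876}\right) - \frac{438}{197}\right) = 3317129 - \left(\frac{475}{438} - \frac{438}{197}\right) = 3317129 - - \frac{98269}{86286} = 3317129 + \frac{98269}{86286} = \frac{286221891163}{86286}$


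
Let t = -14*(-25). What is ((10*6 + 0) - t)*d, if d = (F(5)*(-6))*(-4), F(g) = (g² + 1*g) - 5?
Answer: -174000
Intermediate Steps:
t = 350
F(g) = -5 + g + g² (F(g) = (g² + g) - 5 = (g + g²) - 5 = -5 + g + g²)
d = 600 (d = ((-5 + 5 + 5²)*(-6))*(-4) = ((-5 + 5 + 25)*(-6))*(-4) = (25*(-6))*(-4) = -150*(-4) = 600)
((10*6 + 0) - t)*d = ((10*6 + 0) - 1*350)*600 = ((60 + 0) - 350)*600 = (60 - 350)*600 = -290*600 = -174000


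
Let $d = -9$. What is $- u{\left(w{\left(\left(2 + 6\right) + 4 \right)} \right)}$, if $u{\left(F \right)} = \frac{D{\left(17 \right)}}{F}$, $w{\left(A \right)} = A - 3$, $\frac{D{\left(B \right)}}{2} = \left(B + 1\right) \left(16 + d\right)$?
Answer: $-28$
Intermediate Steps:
$D{\left(B \right)} = 14 + 14 B$ ($D{\left(B \right)} = 2 \left(B + 1\right) \left(16 - 9\right) = 2 \left(1 + B\right) 7 = 2 \left(7 + 7 B\right) = 14 + 14 B$)
$w{\left(A \right)} = -3 + A$ ($w{\left(A \right)} = A - 3 = -3 + A$)
$u{\left(F \right)} = \frac{252}{F}$ ($u{\left(F \right)} = \frac{14 + 14 \cdot 17}{F} = \frac{14 + 238}{F} = \frac{252}{F}$)
$- u{\left(w{\left(\left(2 + 6\right) + 4 \right)} \right)} = - \frac{252}{-3 + \left(\left(2 + 6\right) + 4\right)} = - \frac{252}{-3 + \left(8 + 4\right)} = - \frac{252}{-3 + 12} = - \frac{252}{9} = \left(-1\right) 28 = -28$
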